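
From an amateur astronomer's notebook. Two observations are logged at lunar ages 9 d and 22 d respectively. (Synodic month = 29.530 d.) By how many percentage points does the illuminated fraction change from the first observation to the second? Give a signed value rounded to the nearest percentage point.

-15 percentage points

θ₁ = 360° × 9/29.530 = 109.7°, f₁ = (1 − cos θ₁)/2 = 0.669.
θ₂ = 360° × 22/29.530 = 268.2°, f₂ = (1 − cos θ₂)/2 = 0.516.
Change = f₂ − f₁ = -0.153 → -15 percentage points.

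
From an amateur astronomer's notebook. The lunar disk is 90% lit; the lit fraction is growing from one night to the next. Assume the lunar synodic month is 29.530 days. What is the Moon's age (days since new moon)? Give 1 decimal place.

Invert f = (1 − cos θ)/2 to get cos θ = 1 − 2(0.90) = -0.800, hence θ₀ = arccos -0.800 = 143.1°.
Before full moon the principal value applies: θ = 143.1°.
That fraction of the synodic month is 143.1/360 × 29.530 d ≈ 11.74 d.

11.7 days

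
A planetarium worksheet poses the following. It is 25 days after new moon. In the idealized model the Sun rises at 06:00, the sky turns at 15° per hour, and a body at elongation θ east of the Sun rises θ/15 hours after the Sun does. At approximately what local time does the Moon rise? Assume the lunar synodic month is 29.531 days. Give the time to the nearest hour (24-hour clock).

The Moon has covered 25/29.531 of its cycle, so θ ≈ 360° × 25/29.531 = 304.8°.
The Moon trails the Sun by θ/15 = 304.8/15 ≈ 20.32 hours.
06:00 + 20.32 h ≈ 02:19 → 02:00 to the nearest hour.

02:00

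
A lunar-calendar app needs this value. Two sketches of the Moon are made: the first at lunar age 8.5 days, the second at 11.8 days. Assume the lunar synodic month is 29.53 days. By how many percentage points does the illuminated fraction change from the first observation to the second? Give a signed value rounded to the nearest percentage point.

First observation: θ = 360°·8.5/29.53 = 103.6°, so f = 0.618.
Second observation: θ = 143.9°, f = 0.904.
Δf = 0.904 − 0.618 = +0.286, i.e. +29 pp.

+29 pp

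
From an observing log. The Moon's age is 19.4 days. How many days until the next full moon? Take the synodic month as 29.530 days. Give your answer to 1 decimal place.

24.9 days

Full moon is 0.5 of the way through the cycle: age 0.5 × 29.530 = 14.765 d.
This lunation's full moon (14.765 d) has passed, so add one period: 44.295 − 19.4 = 24.895 days.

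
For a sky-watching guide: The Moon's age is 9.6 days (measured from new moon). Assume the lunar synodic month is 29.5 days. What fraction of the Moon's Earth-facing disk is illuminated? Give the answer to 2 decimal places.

0.73

Elongation θ = 360° × 9.6/29.5 ≈ 117.2°.
With cos θ = (-0.456), the lit fraction is (1 − (-0.456))/2 ≈ 0.728.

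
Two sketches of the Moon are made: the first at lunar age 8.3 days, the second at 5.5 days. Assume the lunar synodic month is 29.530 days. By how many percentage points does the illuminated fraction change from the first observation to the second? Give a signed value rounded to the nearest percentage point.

First observation: θ = 360°·8.3/29.530 = 101.2°, so f = 0.597.
Second observation: θ = 67.1°, f = 0.305.
Δf = 0.305 − 0.597 = -0.292, i.e. -29 pp.

-29 percentage points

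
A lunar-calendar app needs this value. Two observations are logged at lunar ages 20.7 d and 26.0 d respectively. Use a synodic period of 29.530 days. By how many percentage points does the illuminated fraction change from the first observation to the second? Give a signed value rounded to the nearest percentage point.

First observation: θ = 360°·20.7/29.530 = 252.4°, so f = 0.652.
Second observation: θ = 317.0°, f = 0.135.
Δf = 0.135 − 0.652 = -0.517, i.e. -52 pp.

-52 pp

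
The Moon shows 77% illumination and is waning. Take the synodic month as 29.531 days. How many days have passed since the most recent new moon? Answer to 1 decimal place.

19.5 days

Invert f = (1 − cos θ)/2 to get cos θ = 1 − 2(0.77) = -0.540, hence θ₀ = arccos -0.540 = 122.7°.
Since the Moon is past full (waning), take the reflex angle: θ = 360° − 122.7° = 237.3°.
That fraction of the synodic month is 237.3/360 × 29.531 d ≈ 19.47 d.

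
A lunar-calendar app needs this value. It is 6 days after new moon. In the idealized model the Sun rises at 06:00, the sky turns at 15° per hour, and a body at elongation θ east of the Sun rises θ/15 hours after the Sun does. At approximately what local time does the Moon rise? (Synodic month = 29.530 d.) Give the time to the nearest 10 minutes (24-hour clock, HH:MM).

Elongation θ = 360° × 6/29.530 ≈ 73.1°.
At 15° of sky rotation per hour, 73.1° corresponds to a 4.88 h lag.
06:00 + 4.876 h ≈ 10:53 → 10:50 to the nearest ten minutes.

10:50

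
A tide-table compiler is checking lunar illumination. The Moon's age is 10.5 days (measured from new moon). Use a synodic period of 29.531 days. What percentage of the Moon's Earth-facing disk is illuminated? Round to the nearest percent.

The Moon has covered 10.5/29.531 of its cycle, so θ ≈ 360° × 10.5/29.531 = 128.0°.
With cos θ = (-0.616), the lit fraction is (1 − (-0.616))/2 ≈ 0.808, so 81%.

81%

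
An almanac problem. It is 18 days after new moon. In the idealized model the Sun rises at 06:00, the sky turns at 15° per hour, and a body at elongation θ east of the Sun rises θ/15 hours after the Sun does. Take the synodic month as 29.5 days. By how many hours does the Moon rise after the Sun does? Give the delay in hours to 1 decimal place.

14.6 h

The Moon has covered 18/29.5 of its cycle, so θ ≈ 360° × 18/29.5 = 219.7°.
Delay after the Sun = 219.7° / (15°/h) ≈ 14.64 h.
So the Moon rises 14.64 h after the Sun.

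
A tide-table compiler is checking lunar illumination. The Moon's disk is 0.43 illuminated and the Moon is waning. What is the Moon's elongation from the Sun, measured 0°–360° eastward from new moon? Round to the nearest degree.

278°

From f = (1 − cos θ)/2: cos θ = 1 − 2×0.43 = 0.140; arccos → 82.0°.
Since the Moon is past full (waning), take the reflex angle: θ = 360° − 82.0° = 278.0°.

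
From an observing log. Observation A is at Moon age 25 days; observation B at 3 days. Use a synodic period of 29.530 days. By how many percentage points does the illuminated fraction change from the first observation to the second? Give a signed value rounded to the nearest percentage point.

-12 pp

First observation: θ = 360°·25/29.530 = 304.8°, so f = 0.215.
Second observation: θ = 36.6°, f = 0.098.
Δf = 0.098 − 0.215 = -0.116, i.e. -12 pp.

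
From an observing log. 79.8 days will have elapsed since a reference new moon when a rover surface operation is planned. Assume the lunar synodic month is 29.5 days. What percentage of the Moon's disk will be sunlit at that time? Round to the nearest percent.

64%

79.8 d spans 2 complete synodic months (2 × 29.5 = 59.00 d) plus 20.80 d.
Phase angle: θ = 360°·(20.80 d)/(29.5 d) = 253.8°.
Illuminated fraction = (1 − cos 253.8°)/2 = (1 − (-0.278))/2 ≈ 0.639, so 64%.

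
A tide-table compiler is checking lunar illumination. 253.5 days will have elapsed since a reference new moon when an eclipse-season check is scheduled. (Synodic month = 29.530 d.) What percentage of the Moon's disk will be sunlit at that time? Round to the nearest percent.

93%

253.5 d spans 8 complete synodic months (8 × 29.530 = 236.24 d) plus 17.26 d.
The Moon has covered 17.26/29.530 of its cycle, so θ ≈ 360° × 17.26/29.530 = 210.4°.
Illuminated fraction = (1 − cos 210.4°)/2 = (1 − (-0.862))/2 ≈ 0.931, so 93%.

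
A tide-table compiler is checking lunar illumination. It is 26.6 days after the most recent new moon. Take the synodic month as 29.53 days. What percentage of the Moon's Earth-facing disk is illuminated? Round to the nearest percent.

9%

Elongation θ = 360° × 26.6/29.53 ≈ 324.3°.
Illuminated fraction = (1 − cos 324.3°)/2 = (1 − 0.812)/2 ≈ 0.094, so 9%.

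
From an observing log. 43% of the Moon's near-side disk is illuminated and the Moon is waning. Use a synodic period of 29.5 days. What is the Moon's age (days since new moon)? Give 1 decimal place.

cos θ = 1 − 2f = 0.140, giving a principal value of 82.0°.
Waning ⇒ past full, so θ = 360° − 82.0° = 278.0°.
At 360°/29.5 d per day, 278.0° corresponds to 22.78 days.

22.8 days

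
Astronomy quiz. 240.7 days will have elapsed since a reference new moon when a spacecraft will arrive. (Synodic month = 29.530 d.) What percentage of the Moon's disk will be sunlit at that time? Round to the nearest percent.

240.7/29.530 = 8.151 lunations, so 8 complete cycles and 4.46 d into the next.
Phase angle: θ = 360°·(4.46 d)/(29.530 d) = 54.4°.
Illuminated fraction = (1 − cos 54.4°)/2 = (1 − 0.583)/2 ≈ 0.209, so 21%.

21%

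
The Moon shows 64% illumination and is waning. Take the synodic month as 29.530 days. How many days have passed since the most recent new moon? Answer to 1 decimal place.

From f = (1 − cos θ)/2: cos θ = 1 − 2×0.64 = -0.280; arccos → 106.3°.
Waning ⇒ past full, so θ = 360° − 106.3° = 253.7°.
At 360°/29.530 d per day, 253.7° corresponds to 20.81 days.

20.8 days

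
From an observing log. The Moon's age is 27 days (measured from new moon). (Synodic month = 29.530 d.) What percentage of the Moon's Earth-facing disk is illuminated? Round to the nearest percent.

Phase angle: θ = 360°·(27 d)/(29.530 d) = 329.2°.
cos 329.2° = 0.859, so f = (1 − 0.859)/2 = 0.071, so 7%.

7%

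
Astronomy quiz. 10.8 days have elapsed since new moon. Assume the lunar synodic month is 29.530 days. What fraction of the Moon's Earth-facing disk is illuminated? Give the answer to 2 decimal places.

0.83

Phase angle: θ = 360°·(10.8 d)/(29.530 d) = 131.7°.
cos 131.7° = (-0.665), so f = (1 − (-0.665))/2 = 0.832.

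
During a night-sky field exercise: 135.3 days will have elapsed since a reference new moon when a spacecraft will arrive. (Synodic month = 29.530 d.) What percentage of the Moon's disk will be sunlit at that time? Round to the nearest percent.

94%

135.3/29.530 = 4.582 lunations, so 4 complete cycles and 17.18 d into the next.
Phase angle: θ = 360°·(17.18 d)/(29.530 d) = 209.4°.
With cos θ = (-0.871), the lit fraction is (1 − (-0.871))/2 ≈ 0.935, so 94%.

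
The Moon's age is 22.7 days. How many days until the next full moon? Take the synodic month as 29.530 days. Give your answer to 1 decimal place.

Full moon is 0.5 of the way through the cycle: age 0.5 × 29.530 = 14.765 d.
This lunation's full moon (14.765 d) has passed, so add one period: 44.295 − 22.7 = 21.595 days.

21.6 days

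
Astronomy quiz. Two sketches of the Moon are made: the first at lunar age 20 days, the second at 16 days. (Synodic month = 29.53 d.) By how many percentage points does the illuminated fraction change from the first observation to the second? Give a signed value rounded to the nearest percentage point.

θ₁ = 360° × 20/29.53 = 243.8°, f₁ = (1 − cos θ₁)/2 = 0.721.
θ₂ = 360° × 16/29.53 = 195.1°, f₂ = (1 − cos θ₂)/2 = 0.983.
Change = f₂ − f₁ = +0.262 → +26 percentage points.

+26 percentage points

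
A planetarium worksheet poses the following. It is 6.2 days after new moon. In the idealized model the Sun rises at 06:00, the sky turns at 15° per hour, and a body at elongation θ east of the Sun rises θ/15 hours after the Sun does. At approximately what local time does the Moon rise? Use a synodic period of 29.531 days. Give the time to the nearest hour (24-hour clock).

Phase angle: θ = 360°·(6.2 d)/(29.531 d) = 75.6°.
The Moon trails the Sun by θ/15 = 75.6/15 ≈ 5.04 hours.
06:00 + 5.04 h ≈ 11:02 → 11:00 to the nearest hour.

11:00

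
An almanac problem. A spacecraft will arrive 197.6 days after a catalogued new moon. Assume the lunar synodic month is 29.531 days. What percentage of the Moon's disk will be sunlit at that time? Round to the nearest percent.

197.6/29.531 = 6.691 lunations, so 6 complete cycles and 20.41 d into the next.
The Moon has covered 20.41/29.531 of its cycle, so θ ≈ 360° × 20.41/29.531 = 248.9°.
cos 248.9° = (-0.361), so f = (1 − (-0.361))/2 = 0.680, so 68%.

68%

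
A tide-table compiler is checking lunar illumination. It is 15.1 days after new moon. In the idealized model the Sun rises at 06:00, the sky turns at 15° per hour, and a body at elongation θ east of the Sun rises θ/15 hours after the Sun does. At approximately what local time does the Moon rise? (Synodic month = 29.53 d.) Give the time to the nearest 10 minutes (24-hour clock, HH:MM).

18:20

Phase angle: θ = 360°·(15.1 d)/(29.53 d) = 184.1°.
Delay after the Sun = 184.1° / (15°/h) ≈ 12.27 h.
06:00 + 12.272 h ≈ 18:16 → 18:20 to the nearest ten minutes.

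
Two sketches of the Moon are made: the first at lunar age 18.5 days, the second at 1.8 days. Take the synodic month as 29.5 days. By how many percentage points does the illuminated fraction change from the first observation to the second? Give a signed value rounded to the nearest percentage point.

-81 pp

θ₁ = 360° × 18.5/29.5 = 225.8°, f₁ = (1 − cos θ₁)/2 = 0.849.
θ₂ = 360° × 1.8/29.5 = 22.0°, f₂ = (1 − cos θ₂)/2 = 0.036.
Change = f₂ − f₁ = -0.813 → -81 percentage points.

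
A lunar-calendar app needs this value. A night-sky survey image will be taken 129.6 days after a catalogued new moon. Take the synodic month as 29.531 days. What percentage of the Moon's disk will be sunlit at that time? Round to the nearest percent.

Reduce mod P: 129.6 − 4×29.531 = 11.48 d into the current lunation.
Phase angle: θ = 360°·(11.48 d)/(29.531 d) = 139.9°.
cos 139.9° = (-0.765), so f = (1 − (-0.765))/2 = 0.882, so 88%.

88%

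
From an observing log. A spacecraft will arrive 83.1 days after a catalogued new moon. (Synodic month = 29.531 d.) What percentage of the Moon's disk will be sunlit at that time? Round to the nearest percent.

Reduce mod P: 83.1 − 2×29.531 = 24.04 d into the current lunation.
Phase angle: θ = 360°·(24.04 d)/(29.531 d) = 293.0°.
cos 293.0° = 0.391, so f = (1 − 0.391)/2 = 0.304, so 30%.

30%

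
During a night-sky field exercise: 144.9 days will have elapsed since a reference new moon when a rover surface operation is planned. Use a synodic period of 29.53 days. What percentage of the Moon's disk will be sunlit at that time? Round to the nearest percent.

8%

Reduce mod P: 144.9 − 4×29.53 = 26.78 d into the current lunation.
Elongation θ = 360° × 26.78/29.53 ≈ 326.5°.
cos 326.5° = 0.834, so f = (1 − 0.834)/2 = 0.083, so 8%.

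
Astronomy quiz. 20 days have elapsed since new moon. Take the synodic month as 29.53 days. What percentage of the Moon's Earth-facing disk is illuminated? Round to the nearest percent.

Elongation θ = 360° × 20/29.53 ≈ 243.8°.
Illuminated fraction = (1 − cos 243.8°)/2 = (1 − (-0.441))/2 ≈ 0.721, so 72%.

72%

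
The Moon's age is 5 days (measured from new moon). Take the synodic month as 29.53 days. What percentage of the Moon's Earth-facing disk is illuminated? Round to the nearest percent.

The Moon has covered 5/29.53 of its cycle, so θ ≈ 360° × 5/29.53 = 61.0°.
cos 61.0° = 0.485, so f = (1 − 0.485)/2 = 0.257, so 26%.

26%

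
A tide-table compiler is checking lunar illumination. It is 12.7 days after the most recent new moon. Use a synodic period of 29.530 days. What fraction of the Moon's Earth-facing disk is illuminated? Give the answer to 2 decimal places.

The Moon has covered 12.7/29.530 of its cycle, so θ ≈ 360° × 12.7/29.530 = 154.8°.
With cos θ = (-0.905), the lit fraction is (1 − (-0.905))/2 ≈ 0.953.

0.95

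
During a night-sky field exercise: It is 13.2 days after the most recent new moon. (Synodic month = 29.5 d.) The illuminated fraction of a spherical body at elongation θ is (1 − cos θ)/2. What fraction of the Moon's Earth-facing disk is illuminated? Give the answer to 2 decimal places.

Elongation θ = 360° × 13.2/29.5 ≈ 161.1°.
With cos θ = (-0.946), the lit fraction is (1 − (-0.946))/2 ≈ 0.973.

0.97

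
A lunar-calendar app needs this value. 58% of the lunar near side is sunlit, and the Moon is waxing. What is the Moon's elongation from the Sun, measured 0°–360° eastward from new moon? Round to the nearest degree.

99°

From f = (1 − cos θ)/2: cos θ = 1 − 2×0.58 = -0.160; arccos → 99.2°.
The Moon is waxing (0°–180°), so θ = 99.2° directly.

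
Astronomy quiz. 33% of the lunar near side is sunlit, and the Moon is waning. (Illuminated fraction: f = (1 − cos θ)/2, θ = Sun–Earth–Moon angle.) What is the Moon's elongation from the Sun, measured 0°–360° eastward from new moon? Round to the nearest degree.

Invert f = (1 − cos θ)/2 to get cos θ = 1 − 2(0.33) = 0.340, hence θ₀ = arccos 0.340 = 70.1°.
A waning Moon lies in 180°–360°, so θ = 360° − 70.1° = 289.9°.

290°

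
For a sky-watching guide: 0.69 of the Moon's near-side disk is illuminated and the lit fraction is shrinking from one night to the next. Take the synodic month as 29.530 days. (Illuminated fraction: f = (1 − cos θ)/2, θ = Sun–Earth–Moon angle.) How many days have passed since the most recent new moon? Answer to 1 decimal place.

20.3 days

cos θ = 1 − 2f = -0.380, giving a principal value of 112.3°.
Waning ⇒ past full, so θ = 360° − 112.3° = 247.7°.
Age = 29.530 × 247.7°/360° ≈ 20.32 days.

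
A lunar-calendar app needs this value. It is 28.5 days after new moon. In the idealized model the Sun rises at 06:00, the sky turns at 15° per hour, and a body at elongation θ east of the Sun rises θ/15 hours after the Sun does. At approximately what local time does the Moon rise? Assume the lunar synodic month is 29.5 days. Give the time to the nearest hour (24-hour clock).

Elongation θ = 360° × 28.5/29.5 ≈ 347.8°.
At 15° of sky rotation per hour, 347.8° corresponds to a 23.19 h lag.
06:00 + 23.19 h ≈ 05:11 → 05:00 to the nearest hour.

05:00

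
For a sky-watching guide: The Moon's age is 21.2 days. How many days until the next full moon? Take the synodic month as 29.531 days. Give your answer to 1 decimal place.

23.1 days

Full moon occurs at elongation 180°, i.e. at age 29.531 × 180/360 = 14.765 d.
This lunation's full moon (14.765 d) has passed, so add one period: 44.296 − 21.2 = 23.096 days.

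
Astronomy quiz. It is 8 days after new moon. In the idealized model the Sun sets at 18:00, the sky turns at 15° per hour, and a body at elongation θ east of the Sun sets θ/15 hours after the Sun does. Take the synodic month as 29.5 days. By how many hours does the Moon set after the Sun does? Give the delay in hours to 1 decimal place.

6.5 h

The Moon has covered 8/29.5 of its cycle, so θ ≈ 360° × 8/29.5 = 97.6°.
The Moon trails the Sun by θ/15 = 97.6/15 ≈ 6.51 hours.
So the Moon sets 6.51 h after the Sun.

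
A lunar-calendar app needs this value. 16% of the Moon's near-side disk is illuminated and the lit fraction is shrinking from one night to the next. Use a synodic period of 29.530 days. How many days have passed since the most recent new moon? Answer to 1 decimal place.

Invert f = (1 − cos θ)/2 to get cos θ = 1 − 2(0.16) = 0.680, hence θ₀ = arccos 0.680 = 47.2°.
Since the Moon is past full (waning), take the reflex angle: θ = 360° − 47.2° = 312.8°.
Age = 29.530 × 312.8°/360° ≈ 25.66 days.

25.7 days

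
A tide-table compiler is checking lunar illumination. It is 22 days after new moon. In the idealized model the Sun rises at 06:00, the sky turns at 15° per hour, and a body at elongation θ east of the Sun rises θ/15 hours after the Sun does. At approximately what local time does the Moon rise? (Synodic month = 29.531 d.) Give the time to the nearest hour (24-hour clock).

Phase angle: θ = 360°·(22 d)/(29.531 d) = 268.2°.
The Moon trails the Sun by θ/15 = 268.2/15 ≈ 17.88 hours.
06:00 + 17.88 h ≈ 23:53 → 00:00 to the nearest hour.

00:00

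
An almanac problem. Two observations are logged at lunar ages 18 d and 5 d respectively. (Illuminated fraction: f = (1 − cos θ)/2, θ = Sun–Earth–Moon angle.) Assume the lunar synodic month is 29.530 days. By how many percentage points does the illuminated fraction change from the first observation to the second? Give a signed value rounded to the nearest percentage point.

-63 percentage points

θ₁ = 360° × 18/29.530 = 219.4°, f₁ = (1 − cos θ₁)/2 = 0.886.
θ₂ = 360° × 5/29.530 = 61.0°, f₂ = (1 − cos θ₂)/2 = 0.257.
Change = f₂ − f₁ = -0.629 → -63 percentage points.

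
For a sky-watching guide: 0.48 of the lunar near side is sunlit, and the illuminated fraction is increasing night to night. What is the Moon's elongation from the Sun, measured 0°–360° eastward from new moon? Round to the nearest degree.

88°

cos θ = 1 − 2f = 0.040, giving a principal value of 87.7°.
The Moon is waxing (0°–180°), so θ = 87.7° directly.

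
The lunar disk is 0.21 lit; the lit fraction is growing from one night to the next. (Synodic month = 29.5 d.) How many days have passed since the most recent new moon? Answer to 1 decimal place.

From f = (1 − cos θ)/2: cos θ = 1 − 2×0.21 = 0.580; arccos → 54.5°.
Before full moon the principal value applies: θ = 54.5°.
Age = 29.5 × 54.5°/360° ≈ 4.47 days.

4.5 days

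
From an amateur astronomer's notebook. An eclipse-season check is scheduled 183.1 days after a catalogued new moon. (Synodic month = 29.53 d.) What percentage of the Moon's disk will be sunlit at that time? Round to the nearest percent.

183.1/29.53 = 6.200 lunations, so 6 complete cycles and 5.92 d into the next.
Elongation θ = 360° × 5.92/29.53 ≈ 72.2°.
cos 72.2° = 0.306, so f = (1 − 0.306)/2 = 0.347, so 35%.

35%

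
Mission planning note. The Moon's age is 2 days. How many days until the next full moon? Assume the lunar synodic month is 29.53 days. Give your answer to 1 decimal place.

Full moon is 0.5 of the way through the cycle: age 0.5 × 29.53 = 14.765 d.
That is 14.765 − 2 = 12.765 days ahead.

12.8 days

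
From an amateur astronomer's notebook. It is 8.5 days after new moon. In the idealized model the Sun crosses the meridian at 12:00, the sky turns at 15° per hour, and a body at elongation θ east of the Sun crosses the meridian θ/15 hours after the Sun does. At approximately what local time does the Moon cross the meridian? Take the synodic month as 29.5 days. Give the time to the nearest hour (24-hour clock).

Phase angle: θ = 360°·(8.5 d)/(29.5 d) = 103.7°.
At 15° of sky rotation per hour, 103.7° corresponds to a 6.92 h lag.
12:00 + 6.92 h ≈ 18:55 → 19:00 to the nearest hour.

19:00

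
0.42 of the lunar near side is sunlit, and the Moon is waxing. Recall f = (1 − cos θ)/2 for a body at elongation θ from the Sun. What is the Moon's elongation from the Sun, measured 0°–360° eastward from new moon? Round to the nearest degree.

81°

From f = (1 − cos θ)/2: cos θ = 1 − 2×0.42 = 0.160; arccos → 80.8°.
Before full moon the principal value applies: θ = 80.8°.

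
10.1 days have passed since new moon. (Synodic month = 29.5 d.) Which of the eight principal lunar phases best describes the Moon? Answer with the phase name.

θ ≈ 360° × 10.1/29.5 = 123°, which falls in the waxing gibbous sector.

waxing gibbous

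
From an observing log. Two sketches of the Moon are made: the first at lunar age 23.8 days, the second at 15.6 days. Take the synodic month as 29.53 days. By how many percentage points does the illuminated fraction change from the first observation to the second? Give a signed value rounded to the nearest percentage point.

θ₁ = 360° × 23.8/29.53 = 290.1°, f₁ = (1 − cos θ₁)/2 = 0.328.
θ₂ = 360° × 15.6/29.53 = 190.2°, f₂ = (1 − cos θ₂)/2 = 0.992.
Change = f₂ − f₁ = +0.664 → +66 percentage points.

+66 pp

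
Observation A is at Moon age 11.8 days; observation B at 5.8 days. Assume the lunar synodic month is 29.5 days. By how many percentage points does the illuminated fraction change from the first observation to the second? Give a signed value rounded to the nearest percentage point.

First observation: θ = 360°·11.8/29.5 = 144.0°, so f = 0.905.
Second observation: θ = 70.8°, f = 0.335.
Δf = 0.335 − 0.905 = -0.569, i.e. -57 pp.

-57 percentage points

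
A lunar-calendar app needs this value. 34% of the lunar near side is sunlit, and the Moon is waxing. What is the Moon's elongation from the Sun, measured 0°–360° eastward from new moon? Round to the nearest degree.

Invert f = (1 − cos θ)/2 to get cos θ = 1 − 2(0.34) = 0.320, hence θ₀ = arccos 0.320 = 71.3°.
The Moon is waxing (0°–180°), so θ = 71.3° directly.

71°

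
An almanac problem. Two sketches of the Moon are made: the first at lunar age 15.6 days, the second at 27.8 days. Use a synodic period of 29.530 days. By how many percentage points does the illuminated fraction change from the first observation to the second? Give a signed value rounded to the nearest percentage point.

-96 pp

θ₁ = 360° × 15.6/29.530 = 190.2°, f₁ = (1 − cos θ₁)/2 = 0.992.
θ₂ = 360° × 27.8/29.530 = 338.9°, f₂ = (1 − cos θ₂)/2 = 0.033.
Change = f₂ − f₁ = -0.959 → -96 percentage points.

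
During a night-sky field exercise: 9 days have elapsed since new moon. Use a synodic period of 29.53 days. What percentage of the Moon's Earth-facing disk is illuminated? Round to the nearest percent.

The Moon has covered 9/29.53 of its cycle, so θ ≈ 360° × 9/29.53 = 109.7°.
cos 109.7° = (-0.337), so f = (1 − (-0.337))/2 = 0.669, so 67%.

67%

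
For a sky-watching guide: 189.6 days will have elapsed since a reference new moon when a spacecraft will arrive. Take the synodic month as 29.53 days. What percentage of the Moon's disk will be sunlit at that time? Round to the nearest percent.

Reduce mod P: 189.6 − 6×29.53 = 12.42 d into the current lunation.
The Moon has covered 12.42/29.53 of its cycle, so θ ≈ 360° × 12.42/29.53 = 151.4°.
With cos θ = (-0.878), the lit fraction is (1 − (-0.878))/2 ≈ 0.939, so 94%.

94%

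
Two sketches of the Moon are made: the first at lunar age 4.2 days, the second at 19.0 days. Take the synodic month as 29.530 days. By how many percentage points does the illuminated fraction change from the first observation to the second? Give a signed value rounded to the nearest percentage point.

θ₁ = 360° × 4.2/29.530 = 51.2°, f₁ = (1 − cos θ₁)/2 = 0.187.
θ₂ = 360° × 19.0/29.530 = 231.6°, f₂ = (1 − cos θ₂)/2 = 0.810.
Change = f₂ − f₁ = +0.624 → +62 percentage points.

+62 percentage points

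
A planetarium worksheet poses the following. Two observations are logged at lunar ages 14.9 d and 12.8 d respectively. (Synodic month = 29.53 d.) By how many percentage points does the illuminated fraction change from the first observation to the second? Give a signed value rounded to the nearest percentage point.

First observation: θ = 360°·14.9/29.53 = 181.6°, so f = 1.000.
Second observation: θ = 156.0°, f = 0.957.
Δf = 0.957 − 1.000 = -0.043, i.e. -4 pp.

-4 percentage points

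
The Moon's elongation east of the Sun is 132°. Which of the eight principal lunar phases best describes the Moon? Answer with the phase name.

waxing gibbous

132° lies in the waxing gibbous sector of the 8-phase cycle.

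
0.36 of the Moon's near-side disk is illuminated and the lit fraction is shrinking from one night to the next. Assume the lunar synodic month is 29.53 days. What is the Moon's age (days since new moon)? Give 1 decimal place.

cos θ = 1 − 2f = 0.280, giving a principal value of 73.7°.
A waning Moon lies in 180°–360°, so θ = 360° − 73.7° = 286.3°.
Age = 29.53 × 286.3°/360° ≈ 23.48 days.

23.5 days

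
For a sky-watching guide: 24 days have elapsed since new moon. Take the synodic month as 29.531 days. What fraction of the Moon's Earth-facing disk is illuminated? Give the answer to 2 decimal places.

Phase angle: θ = 360°·(24 d)/(29.531 d) = 292.6°.
cos 292.6° = 0.384, so f = (1 − 0.384)/2 = 0.308.

0.31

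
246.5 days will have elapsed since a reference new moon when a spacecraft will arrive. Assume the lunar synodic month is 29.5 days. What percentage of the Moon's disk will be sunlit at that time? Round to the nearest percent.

81%

246.5/29.5 = 8.356 lunations, so 8 complete cycles and 10.50 d into the next.
Phase angle: θ = 360°·(10.50 d)/(29.5 d) = 128.1°.
cos 128.1° = (-0.618), so f = (1 − (-0.618))/2 = 0.809, so 81%.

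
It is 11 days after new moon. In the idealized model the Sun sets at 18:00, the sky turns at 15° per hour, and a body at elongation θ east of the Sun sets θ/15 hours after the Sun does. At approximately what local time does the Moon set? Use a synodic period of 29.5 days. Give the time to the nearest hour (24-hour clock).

03:00

Phase angle: θ = 360°·(11 d)/(29.5 d) = 134.2°.
Delay after the Sun = 134.2° / (15°/h) ≈ 8.95 h.
18:00 + 8.95 h ≈ 02:57 → 03:00 to the nearest hour.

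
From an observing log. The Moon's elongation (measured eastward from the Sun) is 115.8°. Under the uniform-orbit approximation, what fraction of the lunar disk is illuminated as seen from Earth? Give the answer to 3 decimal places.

0.718

f = (1 − cos 115.8°)/2 = (1 − (-0.435))/2 ≈ 0.718.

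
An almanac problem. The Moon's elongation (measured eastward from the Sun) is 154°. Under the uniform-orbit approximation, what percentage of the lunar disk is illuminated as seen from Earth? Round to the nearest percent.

f = (1 − cos 154°)/2 = (1 − (-0.899))/2 ≈ 0.949, i.e. 95%.

95%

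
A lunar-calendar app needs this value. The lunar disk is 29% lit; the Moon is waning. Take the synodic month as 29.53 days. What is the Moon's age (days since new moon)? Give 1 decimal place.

cos θ = 1 − 2f = 0.420, giving a principal value of 65.2°.
Waning ⇒ past full, so θ = 360° − 65.2° = 294.8°.
Age = 29.53 × 294.8°/360° ≈ 24.18 days.

24.2 days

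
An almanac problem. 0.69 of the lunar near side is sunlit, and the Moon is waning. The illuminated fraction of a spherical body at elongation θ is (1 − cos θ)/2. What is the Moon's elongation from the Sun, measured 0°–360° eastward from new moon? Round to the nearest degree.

248°

cos θ = 1 − 2f = -0.380, giving a principal value of 112.3°.
Waning ⇒ past full, so θ = 360° − 112.3° = 247.7°.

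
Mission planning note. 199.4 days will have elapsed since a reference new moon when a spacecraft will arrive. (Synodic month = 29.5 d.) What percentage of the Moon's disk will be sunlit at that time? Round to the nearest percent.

47%

199.4/29.5 = 6.759 lunations, so 6 complete cycles and 22.40 d into the next.
Elongation θ = 360° × 22.40/29.5 ≈ 273.4°.
Illuminated fraction = (1 − cos 273.4°)/2 = (1 − 0.059)/2 ≈ 0.471, so 47%.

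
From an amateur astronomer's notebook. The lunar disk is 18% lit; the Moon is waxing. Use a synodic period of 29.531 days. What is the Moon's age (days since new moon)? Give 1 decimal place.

4.1 days

From f = (1 − cos θ)/2: cos θ = 1 − 2×0.18 = 0.640; arccos → 50.2°.
The Moon is waxing (0°–180°), so θ = 50.2° directly.
That fraction of the synodic month is 50.2/360 × 29.531 d ≈ 4.12 d.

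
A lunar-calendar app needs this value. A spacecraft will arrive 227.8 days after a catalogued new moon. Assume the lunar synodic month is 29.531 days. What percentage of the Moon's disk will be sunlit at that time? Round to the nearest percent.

227.8 d spans 7 complete synodic months (7 × 29.531 = 206.72 d) plus 21.08 d.
Elongation θ = 360° × 21.08/29.531 ≈ 257.0°.
Illuminated fraction = (1 − cos 257.0°)/2 = (1 − (-0.225))/2 ≈ 0.612, so 61%.

61%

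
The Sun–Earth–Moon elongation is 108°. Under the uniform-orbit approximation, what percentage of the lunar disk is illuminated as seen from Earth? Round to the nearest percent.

65%

Half-versine of 108°: (1 − (-0.309))/2 = 0.655, i.e. 65%.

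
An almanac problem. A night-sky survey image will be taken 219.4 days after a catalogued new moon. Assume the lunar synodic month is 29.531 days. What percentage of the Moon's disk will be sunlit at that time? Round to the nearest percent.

95%

219.4/29.531 = 7.429 lunations, so 7 complete cycles and 12.68 d into the next.
Elongation θ = 360° × 12.68/29.531 ≈ 154.6°.
Illuminated fraction = (1 − cos 154.6°)/2 = (1 − (-0.903))/2 ≈ 0.952, so 95%.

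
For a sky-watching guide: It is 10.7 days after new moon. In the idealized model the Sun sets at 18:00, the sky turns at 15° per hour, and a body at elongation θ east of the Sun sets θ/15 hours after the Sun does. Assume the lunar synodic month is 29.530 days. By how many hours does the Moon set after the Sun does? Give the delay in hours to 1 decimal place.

Elongation θ = 360° × 10.7/29.530 ≈ 130.4°.
Delay after the Sun = 130.4° / (15°/h) ≈ 8.70 h.
So the Moon sets 8.70 h after the Sun.

8.7 h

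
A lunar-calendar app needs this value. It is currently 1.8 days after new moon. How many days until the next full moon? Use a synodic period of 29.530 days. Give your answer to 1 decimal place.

13.0 days

Full moon is 0.5 of the way through the cycle: age 0.5 × 29.530 = 14.765 d.
So 12.965 days remain (14.765 − 1.8).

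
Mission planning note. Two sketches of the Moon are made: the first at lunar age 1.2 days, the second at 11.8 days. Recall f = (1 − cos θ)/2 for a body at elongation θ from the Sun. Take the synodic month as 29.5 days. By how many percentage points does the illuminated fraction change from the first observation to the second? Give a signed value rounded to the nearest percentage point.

+89 pp

First observation: θ = 360°·1.2/29.5 = 14.6°, so f = 0.016.
Second observation: θ = 144.0°, f = 0.905.
Δf = 0.905 − 0.016 = +0.888, i.e. +89 pp.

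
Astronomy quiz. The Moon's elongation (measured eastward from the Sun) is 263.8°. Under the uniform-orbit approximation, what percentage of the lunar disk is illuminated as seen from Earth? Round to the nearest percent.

55%

cos 263.8° = (-0.108), so f = (1 − (-0.108))/2 = 0.554, i.e. 55%.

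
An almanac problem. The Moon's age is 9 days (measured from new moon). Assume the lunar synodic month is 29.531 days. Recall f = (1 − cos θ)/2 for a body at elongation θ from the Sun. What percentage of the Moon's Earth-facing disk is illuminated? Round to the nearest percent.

Phase angle: θ = 360°·(9 d)/(29.531 d) = 109.7°.
cos 109.7° = (-0.337), so f = (1 − (-0.337))/2 = 0.669, so 67%.

67%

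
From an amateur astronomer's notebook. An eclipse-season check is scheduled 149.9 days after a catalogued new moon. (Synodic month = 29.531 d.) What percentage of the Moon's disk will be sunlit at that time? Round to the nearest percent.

6%

Reduce mod P: 149.9 − 5×29.531 = 2.25 d into the current lunation.
Elongation θ = 360° × 2.25/29.531 ≈ 27.4°.
With cos θ = 0.888, the lit fraction is (1 − 0.888)/2 ≈ 0.056, so 6%.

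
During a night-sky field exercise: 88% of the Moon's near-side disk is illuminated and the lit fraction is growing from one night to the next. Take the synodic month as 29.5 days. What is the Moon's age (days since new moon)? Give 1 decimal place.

11.4 days

cos θ = 1 − 2f = -0.760, giving a principal value of 139.5°.
Before full moon the principal value applies: θ = 139.5°.
At 360°/29.5 d per day, 139.5° corresponds to 11.43 days.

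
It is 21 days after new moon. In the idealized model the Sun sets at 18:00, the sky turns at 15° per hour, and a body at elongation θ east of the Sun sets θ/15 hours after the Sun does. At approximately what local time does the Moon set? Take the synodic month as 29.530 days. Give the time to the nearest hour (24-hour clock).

Elongation θ = 360° × 21/29.530 ≈ 256.0°.
The Moon trails the Sun by θ/15 = 256.0/15 ≈ 17.07 hours.
18:00 + 17.07 h ≈ 11:04 → 11:00 to the nearest hour.

11:00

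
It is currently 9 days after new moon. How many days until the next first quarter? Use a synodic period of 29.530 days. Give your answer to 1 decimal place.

First quarter is 0.25 of the way through the cycle: age 0.25 × 29.530 = 7.383 d.
Already past this cycle's first quarter; the next is at 7.383 + 29.530 = 36.913 d, so 36.913 − 9 = 27.913 days.

27.9 days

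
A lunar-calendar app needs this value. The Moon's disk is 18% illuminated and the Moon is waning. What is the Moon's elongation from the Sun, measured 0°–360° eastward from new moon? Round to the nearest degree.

Invert f = (1 − cos θ)/2 to get cos θ = 1 − 2(0.18) = 0.640, hence θ₀ = arccos 0.640 = 50.2°.
Waning ⇒ past full, so θ = 360° − 50.2° = 309.8°.

310°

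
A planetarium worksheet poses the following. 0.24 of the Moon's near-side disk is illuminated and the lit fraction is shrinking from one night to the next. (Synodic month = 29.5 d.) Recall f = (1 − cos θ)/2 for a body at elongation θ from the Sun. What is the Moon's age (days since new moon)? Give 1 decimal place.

24.7 days

cos θ = 1 − 2f = 0.520, giving a principal value of 58.7°.
Waning ⇒ past full, so θ = 360° − 58.7° = 301.3°.
That fraction of the synodic month is 301.3/360 × 29.5 d ≈ 24.69 d.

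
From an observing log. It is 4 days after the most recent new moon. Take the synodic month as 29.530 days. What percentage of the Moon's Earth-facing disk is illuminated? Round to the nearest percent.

17%

Phase angle: θ = 360°·(4 d)/(29.530 d) = 48.8°.
Illuminated fraction = (1 − cos 48.8°)/2 = (1 − 0.659)/2 ≈ 0.170, so 17%.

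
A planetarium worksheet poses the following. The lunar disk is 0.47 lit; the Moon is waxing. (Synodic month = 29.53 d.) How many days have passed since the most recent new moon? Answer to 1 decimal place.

7.1 days

cos θ = 1 − 2f = 0.060, giving a principal value of 86.6°.
Waxing ⇒ before full, so θ = 86.6°.
Age = 29.53 × 86.6°/360° ≈ 7.10 days.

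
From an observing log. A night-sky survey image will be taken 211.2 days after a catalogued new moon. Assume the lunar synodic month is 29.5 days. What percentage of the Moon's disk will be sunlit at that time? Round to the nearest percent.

Reduce mod P: 211.2 − 7×29.5 = 4.70 d into the current lunation.
Elongation θ = 360° × 4.70/29.5 ≈ 57.4°.
Illuminated fraction = (1 − cos 57.4°)/2 = (1 − 0.539)/2 ≈ 0.230, so 23%.

23%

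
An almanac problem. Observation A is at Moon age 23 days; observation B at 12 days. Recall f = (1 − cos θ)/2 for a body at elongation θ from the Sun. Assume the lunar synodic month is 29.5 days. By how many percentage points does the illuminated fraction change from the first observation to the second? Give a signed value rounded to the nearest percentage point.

+51 pp

First observation: θ = 360°·23/29.5 = 280.7°, so f = 0.407.
Second observation: θ = 146.4°, f = 0.917.
Δf = 0.917 − 0.407 = +0.509, i.e. +51 pp.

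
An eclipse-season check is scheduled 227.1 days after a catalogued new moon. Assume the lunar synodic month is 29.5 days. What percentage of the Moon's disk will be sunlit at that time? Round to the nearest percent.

227.1 d spans 7 complete synodic months (7 × 29.5 = 206.50 d) plus 20.60 d.
Phase angle: θ = 360°·(20.60 d)/(29.5 d) = 251.4°.
cos 251.4° = (-0.319), so f = (1 − (-0.319))/2 = 0.660, so 66%.

66%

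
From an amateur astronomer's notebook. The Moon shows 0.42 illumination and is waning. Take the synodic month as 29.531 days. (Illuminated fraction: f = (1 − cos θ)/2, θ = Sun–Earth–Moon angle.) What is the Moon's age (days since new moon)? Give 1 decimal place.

cos θ = 1 − 2f = 0.160, giving a principal value of 80.8°.
Waning ⇒ past full, so θ = 360° − 80.8° = 279.2°.
That fraction of the synodic month is 279.2/360 × 29.531 d ≈ 22.90 d.

22.9 days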